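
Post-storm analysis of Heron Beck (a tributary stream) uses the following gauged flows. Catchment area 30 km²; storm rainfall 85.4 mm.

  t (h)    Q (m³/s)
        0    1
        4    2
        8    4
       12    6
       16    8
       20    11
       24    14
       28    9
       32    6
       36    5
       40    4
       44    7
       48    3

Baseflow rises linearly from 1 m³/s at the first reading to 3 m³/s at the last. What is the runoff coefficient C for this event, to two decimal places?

ΣQ_DR = 54.00 m³/s; V = ΣQ_DR·Δt = 7.776 × 10^5 m³.
Runoff depth d = V / A = 25.92 mm.
C = d / P = 25.92 / 85.4 = 0.30.

C ≈ 0.30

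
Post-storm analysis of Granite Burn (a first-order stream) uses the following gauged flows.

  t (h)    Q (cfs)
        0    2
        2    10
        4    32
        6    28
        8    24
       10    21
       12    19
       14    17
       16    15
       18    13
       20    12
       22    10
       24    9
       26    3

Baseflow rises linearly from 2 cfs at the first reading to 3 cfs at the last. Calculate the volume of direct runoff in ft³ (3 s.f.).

V ≈ 1.30 × 10^6 ft³

Direct-runoff ordinates (Q − Q_b): 0.00, 7.92, 29.85, 25.77, 21.69, 18.62, 16.54, 14.46, 12.38, 10.31, 9.23, 7.15, 6.08, 0.00 cfs.
ΣQ_DR = 180.0 cfs.
With Δt = 2 h = 7200 s, V = ΣQ_DR · Δt = 180.0 × 7200 = 1.30 × 10^6 ft³.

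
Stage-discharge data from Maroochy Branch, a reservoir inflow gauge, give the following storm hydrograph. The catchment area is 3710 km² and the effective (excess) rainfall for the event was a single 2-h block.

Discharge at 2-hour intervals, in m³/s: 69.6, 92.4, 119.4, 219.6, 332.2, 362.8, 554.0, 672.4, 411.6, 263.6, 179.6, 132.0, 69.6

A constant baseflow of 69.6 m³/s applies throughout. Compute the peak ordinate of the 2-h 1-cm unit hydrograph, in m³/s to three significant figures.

Direct runoff: 0.0, 22.8, 49.8, 150.0, 262.6, 293.2, 484.4, 602.8, 342.0, 194.0, 110.0, 62.4, 0.0 m³/s; ΣQ_DR = 2574 m³/s, peak = 602.8 m³/s.
Runoff depth d = ΣQ_DR·Δt / A = 2574 × 7200 / (3710 km²) = 4.995 mm.
The 1-cm UH is the DRH scaled by (10 mm)/d, so U_p = 602.8 × 10/4.995 = 1210 m³/s.

U_p ≈ 1210 m³/s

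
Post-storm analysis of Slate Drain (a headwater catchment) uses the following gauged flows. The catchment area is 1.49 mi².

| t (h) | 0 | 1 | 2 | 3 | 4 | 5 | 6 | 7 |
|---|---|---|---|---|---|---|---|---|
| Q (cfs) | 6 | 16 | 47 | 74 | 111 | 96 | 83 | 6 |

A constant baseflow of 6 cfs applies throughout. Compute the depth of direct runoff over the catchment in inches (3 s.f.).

Direct runoff: 0.0, 10.0, 41.0, 68.0, 105.0, 90.0, 77.0, 0.0 cfs; ΣQ_DR = 391.0 cfs.
V = ΣQ_DR · Δt = 391.0 × 3600 s = 1.408 × 10^6 ft³.
Over A = 1.49 mi², depth = V / A = 0.407 in.

d ≈ 0.407 in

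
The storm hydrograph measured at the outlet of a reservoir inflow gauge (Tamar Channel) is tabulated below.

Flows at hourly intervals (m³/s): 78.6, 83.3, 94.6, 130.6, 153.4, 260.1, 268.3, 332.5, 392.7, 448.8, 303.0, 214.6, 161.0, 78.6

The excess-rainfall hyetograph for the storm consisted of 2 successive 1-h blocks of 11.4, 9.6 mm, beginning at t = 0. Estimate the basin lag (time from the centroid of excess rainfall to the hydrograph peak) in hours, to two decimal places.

Centroid of excess rainfall: t_c = Σ P_i·t̄_i / ΣP_i = 0.9571 h (block centres at 0.5, 1.5 h).
Hydrograph peak occurs at t = 9 h, so basin lag t_L = 9 − 0.9571 = 8.04 h.

t_L ≈ 8.04 h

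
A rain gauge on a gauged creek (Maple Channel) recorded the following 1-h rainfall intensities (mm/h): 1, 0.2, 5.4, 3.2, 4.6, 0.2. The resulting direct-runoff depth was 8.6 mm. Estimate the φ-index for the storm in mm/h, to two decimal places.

φ ≈ 1.53 mm/h

Only the 3 blocks with intensity above φ contribute runoff: 5.4, 3.2, 4.6 mm/h.
Σ(I−φ)·Δt = d  ⇒  (5.4+3.2+4.6 − 3φ)·1 = 8.6
φ = (13.20 − 8.6/1) / 3 = 1.53 mm/h.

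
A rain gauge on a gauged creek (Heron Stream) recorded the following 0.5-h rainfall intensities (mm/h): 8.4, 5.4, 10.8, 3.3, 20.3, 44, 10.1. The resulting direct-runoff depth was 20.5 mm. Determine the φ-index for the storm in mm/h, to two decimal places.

Only the 2 blocks with intensity above φ contribute runoff: 20.3, 44 mm/h.
Σ(I−φ)·Δt = d  ⇒  (20.3+44 − 2φ)·0.5 = 20.5
φ = (64.30 − 20.5/0.5) / 2 = 11.65 mm/h.

φ ≈ 11.65 mm/h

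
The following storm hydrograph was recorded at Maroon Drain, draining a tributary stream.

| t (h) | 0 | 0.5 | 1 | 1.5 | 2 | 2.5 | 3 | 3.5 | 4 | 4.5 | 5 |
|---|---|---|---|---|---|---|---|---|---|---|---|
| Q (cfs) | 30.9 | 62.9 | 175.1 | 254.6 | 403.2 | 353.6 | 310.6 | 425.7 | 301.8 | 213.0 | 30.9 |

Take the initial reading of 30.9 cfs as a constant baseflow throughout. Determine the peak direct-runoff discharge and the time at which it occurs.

Subtracting baseflow gives direct-runoff ordinates: 0.0, 32.0, 144.2, 223.7, 372.3, 322.7, 279.7, 394.8, 270.9, 182.1, 0.0 cfs.
The maximum is 394.8 cfs, occurring at the reading for t = 3.5 h.

Q_p = 394.8 cfs at t = 3.5 h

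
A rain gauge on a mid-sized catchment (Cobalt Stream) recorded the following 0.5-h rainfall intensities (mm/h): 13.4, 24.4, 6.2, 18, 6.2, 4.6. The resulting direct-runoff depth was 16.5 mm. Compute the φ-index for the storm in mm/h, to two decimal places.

φ ≈ 7.60 mm/h

Only the 3 blocks with intensity above φ contribute runoff: 13.4, 24.4, 18 mm/h.
Σ(I−φ)·Δt = d  ⇒  (13.4+24.4+18 − 3φ)·0.5 = 16.5
φ = (55.80 − 16.5/0.5) / 3 = 7.60 mm/h.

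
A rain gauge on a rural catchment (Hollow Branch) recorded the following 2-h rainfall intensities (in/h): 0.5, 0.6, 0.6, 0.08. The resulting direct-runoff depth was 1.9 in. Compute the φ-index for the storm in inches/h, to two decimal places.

φ ≈ 0.25 in/h

Only the 3 blocks with intensity above φ contribute runoff: 0.5, 0.6, 0.6 in/h.
Σ(I−φ)·Δt = d  ⇒  (0.5+0.6+0.6 − 3φ)·2 = 1.9
φ = (1.700 − 1.9/2) / 3 = 0.25 in/h.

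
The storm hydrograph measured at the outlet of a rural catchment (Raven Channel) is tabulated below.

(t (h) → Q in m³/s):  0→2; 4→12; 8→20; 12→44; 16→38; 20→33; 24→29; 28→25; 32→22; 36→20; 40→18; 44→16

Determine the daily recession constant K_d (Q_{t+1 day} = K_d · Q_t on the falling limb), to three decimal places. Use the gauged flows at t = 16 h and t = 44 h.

K_d ≈ 0.476

Between t = 16 h and t = 44 h the flow falls from 38 to 16 m³/s over 7×4 h = 28 h.
Per-interval ratio K = (16/38)^(1/7) = 0.8838; K_d = K^(24/4) = 0.476.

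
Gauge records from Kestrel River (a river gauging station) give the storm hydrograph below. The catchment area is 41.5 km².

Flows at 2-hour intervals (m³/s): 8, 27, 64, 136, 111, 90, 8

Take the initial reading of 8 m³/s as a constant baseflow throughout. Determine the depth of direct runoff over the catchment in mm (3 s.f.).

d ≈ 67.3 mm

Direct runoff: 0.0, 19.0, 56.0, 128.0, 103.0, 82.0, 0.0 m³/s; ΣQ_DR = 388.0 m³/s.
V = ΣQ_DR · Δt = 388.0 × 7200 s = 2.794 × 10^6 m³.
Over A = 41.5 km², depth = V / A = 67.3 mm.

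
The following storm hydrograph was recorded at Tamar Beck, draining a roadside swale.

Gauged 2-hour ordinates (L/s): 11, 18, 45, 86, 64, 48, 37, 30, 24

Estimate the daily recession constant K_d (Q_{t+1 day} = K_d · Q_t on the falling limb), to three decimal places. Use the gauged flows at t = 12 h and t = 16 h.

K_d ≈ 0.074

Between t = 12 h and t = 16 h the flow falls from 37 to 24 L/s over 2×2 h = 4 h.
Per-interval ratio K = (24/37)^(1/2) = 0.8054; K_d = K^(24/2) = 0.074.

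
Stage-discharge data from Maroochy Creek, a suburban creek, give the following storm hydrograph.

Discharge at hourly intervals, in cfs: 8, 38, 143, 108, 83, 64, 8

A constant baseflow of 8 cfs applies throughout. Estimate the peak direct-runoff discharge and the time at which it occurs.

Q_p = 135.0 cfs at t = 2 h

Subtracting baseflow gives direct-runoff ordinates: 0.0, 30.0, 135.0, 100.0, 75.0, 56.0, 0.0 cfs.
The maximum is 135.0 cfs, occurring at the reading for t = 2 h.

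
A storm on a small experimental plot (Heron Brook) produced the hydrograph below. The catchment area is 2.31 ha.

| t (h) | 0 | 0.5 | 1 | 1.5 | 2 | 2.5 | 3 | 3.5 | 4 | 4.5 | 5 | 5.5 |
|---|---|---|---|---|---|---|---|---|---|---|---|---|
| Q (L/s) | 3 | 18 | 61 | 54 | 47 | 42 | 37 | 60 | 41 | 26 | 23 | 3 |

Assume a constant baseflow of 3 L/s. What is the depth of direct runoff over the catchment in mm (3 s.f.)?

d ≈ 29.5 mm

Direct runoff: 0.0, 15.0, 58.0, 51.0, 44.0, 39.0, 34.0, 57.0, 38.0, 23.0, 20.0, 0.0 L/s; ΣQ_DR = 379.0 L/s.
V = ΣQ_DR · Δt = 379.0 × 1800 s = 6.822 × 10^5 L.
Over A = 2.31 ha, depth = V / A = 29.5 mm.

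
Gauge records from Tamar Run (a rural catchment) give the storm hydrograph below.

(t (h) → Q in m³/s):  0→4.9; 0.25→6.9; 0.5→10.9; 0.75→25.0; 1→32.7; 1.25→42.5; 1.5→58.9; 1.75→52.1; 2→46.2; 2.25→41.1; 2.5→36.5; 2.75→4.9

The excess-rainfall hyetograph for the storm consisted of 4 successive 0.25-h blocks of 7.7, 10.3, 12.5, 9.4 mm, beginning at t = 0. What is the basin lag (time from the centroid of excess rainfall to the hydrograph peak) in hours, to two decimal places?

Centroid of excess rainfall: t_c = Σ P_i·t̄_i / ΣP_i = 0.5229 h (block centres at 0.125, 0.375, 0.625, 0.875 h).
Hydrograph peak occurs at t = 1.5 h, so basin lag t_L = 1.5 − 0.5229 = 0.98 h.

t_L ≈ 0.98 h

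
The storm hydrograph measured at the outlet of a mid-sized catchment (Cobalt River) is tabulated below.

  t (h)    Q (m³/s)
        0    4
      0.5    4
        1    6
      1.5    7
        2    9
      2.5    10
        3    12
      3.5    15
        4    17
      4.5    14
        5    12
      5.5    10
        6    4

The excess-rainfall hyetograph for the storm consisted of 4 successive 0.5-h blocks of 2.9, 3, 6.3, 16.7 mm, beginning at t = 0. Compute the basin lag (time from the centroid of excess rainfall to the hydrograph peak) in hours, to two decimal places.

t_L ≈ 2.61 h

Centroid of excess rainfall: t_c = Σ P_i·t̄_i / ΣP_i = 1.3867 h (block centres at 0.25, 0.75, 1.25, 1.75 h).
Hydrograph peak occurs at t = 4 h, so basin lag t_L = 4 − 1.3867 = 2.61 h.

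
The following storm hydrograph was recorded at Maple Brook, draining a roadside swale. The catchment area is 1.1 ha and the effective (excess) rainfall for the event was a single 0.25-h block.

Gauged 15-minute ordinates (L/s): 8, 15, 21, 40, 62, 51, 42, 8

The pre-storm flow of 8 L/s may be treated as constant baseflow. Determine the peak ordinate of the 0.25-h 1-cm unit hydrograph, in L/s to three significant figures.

Direct runoff: 0.0, 7.0, 13.0, 32.0, 54.0, 43.0, 34.0, 0.0 L/s; ΣQ_DR = 183.0 L/s, peak = 54.0 L/s.
Runoff depth d = ΣQ_DR·Δt / A = 183.0 × 900 / (1.1 ha) = 14.97 mm.
The 1-cm UH is the DRH scaled by (10 mm)/d, so U_p = 54.0 × 10/14.97 = 36.1 L/s.

U_p ≈ 36.1 L/s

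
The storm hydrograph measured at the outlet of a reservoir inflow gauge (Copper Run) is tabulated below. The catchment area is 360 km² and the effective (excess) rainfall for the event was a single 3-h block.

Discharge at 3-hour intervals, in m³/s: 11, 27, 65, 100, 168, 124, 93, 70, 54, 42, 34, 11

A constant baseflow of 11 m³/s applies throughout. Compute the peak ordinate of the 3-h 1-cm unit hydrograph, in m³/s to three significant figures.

Direct runoff: 0.0, 16.0, 54.0, 89.0, 157.0, 113.0, 82.0, 59.0, 43.0, 31.0, 23.0, 0.0 m³/s; ΣQ_DR = 667.0 m³/s, peak = 157.0 m³/s.
Runoff depth d = ΣQ_DR·Δt / A = 667.0 × 10800 / (360 km²) = 20.01 mm.
The 1-cm UH is the DRH scaled by (10 mm)/d, so U_p = 157.0 × 10/20.01 = 78.5 m³/s.

U_p ≈ 78.5 m³/s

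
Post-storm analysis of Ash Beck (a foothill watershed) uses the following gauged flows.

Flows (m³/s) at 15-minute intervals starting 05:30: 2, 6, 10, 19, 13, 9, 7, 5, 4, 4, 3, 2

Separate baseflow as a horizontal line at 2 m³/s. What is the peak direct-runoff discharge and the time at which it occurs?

Subtracting baseflow gives direct-runoff ordinates: 0.0, 4.0, 8.0, 17.0, 11.0, 7.0, 5.0, 3.0, 2.0, 2.0, 1.0, 0.0 m³/s.
The maximum is 17.0 m³/s, occurring at the reading for t = 06:15.

Q_p = 17.0 m³/s at t = 06:15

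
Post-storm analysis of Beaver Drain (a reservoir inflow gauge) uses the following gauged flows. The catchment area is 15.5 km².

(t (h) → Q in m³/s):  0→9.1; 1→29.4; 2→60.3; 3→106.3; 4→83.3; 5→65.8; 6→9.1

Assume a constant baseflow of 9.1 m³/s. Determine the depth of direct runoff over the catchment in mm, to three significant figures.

Direct runoff: 0.0, 20.3, 51.2, 97.2, 74.2, 56.7, 0.0 m³/s; ΣQ_DR = 299.6 m³/s.
V = ΣQ_DR · Δt = 299.6 × 3600 s = 1.079 × 10^6 m³.
Over A = 15.5 km², depth = V / A = 69.6 mm.

d ≈ 69.6 mm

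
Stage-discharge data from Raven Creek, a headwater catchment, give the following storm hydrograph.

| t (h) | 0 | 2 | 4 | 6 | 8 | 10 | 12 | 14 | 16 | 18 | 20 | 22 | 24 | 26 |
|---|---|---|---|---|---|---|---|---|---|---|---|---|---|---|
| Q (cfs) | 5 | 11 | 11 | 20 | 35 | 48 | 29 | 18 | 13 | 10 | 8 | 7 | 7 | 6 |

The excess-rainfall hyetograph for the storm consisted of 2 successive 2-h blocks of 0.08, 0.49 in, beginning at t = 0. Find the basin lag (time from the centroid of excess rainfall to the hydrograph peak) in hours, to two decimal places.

Centroid of excess rainfall: t_c = Σ P_i·t̄_i / ΣP_i = 2.7193 h (block centres at 1, 3 h).
Hydrograph peak occurs at t = 10 h, so basin lag t_L = 10 − 2.7193 = 7.28 h.

t_L ≈ 7.28 h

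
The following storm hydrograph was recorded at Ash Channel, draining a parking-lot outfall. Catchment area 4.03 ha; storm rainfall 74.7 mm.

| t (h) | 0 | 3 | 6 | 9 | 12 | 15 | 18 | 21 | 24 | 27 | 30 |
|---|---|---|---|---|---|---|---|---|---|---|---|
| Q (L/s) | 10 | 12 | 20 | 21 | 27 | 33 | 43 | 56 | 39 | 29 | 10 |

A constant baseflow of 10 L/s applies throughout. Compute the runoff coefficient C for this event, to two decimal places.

C ≈ 0.68

ΣQ_DR = 190.0 L/s; V = ΣQ_DR·Δt = 2.052 × 10^6 L.
Runoff depth d = V / A = 50.92 mm.
C = d / P = 50.92 / 74.7 = 0.68.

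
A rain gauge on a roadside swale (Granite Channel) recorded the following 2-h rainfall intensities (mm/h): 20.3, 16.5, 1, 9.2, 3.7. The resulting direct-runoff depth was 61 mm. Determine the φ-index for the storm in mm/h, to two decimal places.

Only the 3 blocks with intensity above φ contribute runoff: 20.3, 16.5, 9.2 mm/h.
Σ(I−φ)·Δt = d  ⇒  (20.3+16.5+9.2 − 3φ)·2 = 61
φ = (46.00 − 61/2) / 3 = 5.17 mm/h.

φ ≈ 5.17 mm/h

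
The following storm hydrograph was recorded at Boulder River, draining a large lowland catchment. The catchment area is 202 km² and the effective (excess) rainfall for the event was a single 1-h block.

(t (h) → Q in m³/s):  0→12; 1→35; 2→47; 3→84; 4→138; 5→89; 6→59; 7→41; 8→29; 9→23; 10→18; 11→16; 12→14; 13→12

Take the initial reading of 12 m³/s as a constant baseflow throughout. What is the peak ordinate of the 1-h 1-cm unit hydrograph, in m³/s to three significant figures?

U_p ≈ 157 m³/s

Direct runoff: 0.0, 23.0, 35.0, 72.0, 126.0, 77.0, 47.0, 29.0, 17.0, 11.0, 6.0, 4.0, 2.0, 0.0 m³/s; ΣQ_DR = 449.0 m³/s, peak = 126.0 m³/s.
Runoff depth d = ΣQ_DR·Δt / A = 449.0 × 3600 / (202 km²) = 8.002 mm.
The 1-cm UH is the DRH scaled by (10 mm)/d, so U_p = 126.0 × 10/8.002 = 157 m³/s.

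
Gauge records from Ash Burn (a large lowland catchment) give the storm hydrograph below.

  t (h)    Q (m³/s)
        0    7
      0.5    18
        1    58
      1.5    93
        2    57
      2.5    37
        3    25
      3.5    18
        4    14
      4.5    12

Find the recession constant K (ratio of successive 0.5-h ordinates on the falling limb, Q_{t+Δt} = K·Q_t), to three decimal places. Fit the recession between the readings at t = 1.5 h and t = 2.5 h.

K ≈ 0.631

Using the recession-limb readings at t = 1.5 h and t = 2.5 h: Q falls from 93 to 37 m³/s over 2 intervals.
K = (Q₂/Q₁)^(1/2) = (37/93)^(1/2) = 0.631.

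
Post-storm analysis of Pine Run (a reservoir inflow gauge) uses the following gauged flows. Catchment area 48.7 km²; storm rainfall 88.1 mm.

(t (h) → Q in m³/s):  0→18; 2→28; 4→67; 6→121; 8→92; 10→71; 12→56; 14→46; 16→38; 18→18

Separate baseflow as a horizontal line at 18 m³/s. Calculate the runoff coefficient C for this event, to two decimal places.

C ≈ 0.63

ΣQ_DR = 375.0 m³/s; V = ΣQ_DR·Δt = 2.700 × 10^6 m³.
Runoff depth d = V / A = 55.44 mm.
C = d / P = 55.44 / 88.1 = 0.63.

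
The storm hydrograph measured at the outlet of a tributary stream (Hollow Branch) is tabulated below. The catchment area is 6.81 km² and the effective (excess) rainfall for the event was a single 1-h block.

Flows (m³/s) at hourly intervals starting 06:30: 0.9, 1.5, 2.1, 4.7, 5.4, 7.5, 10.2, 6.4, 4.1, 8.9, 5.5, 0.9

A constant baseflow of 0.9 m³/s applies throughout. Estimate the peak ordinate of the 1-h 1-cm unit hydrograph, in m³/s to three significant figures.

Direct runoff: 0.0, 0.6, 1.2, 3.8, 4.5, 6.6, 9.3, 5.5, 3.2, 8.0, 4.6, 0.0 m³/s; ΣQ_DR = 47.30 m³/s, peak = 9.3 m³/s.
Runoff depth d = ΣQ_DR·Δt / A = 47.30 × 3600 / (6.81 km²) = 25.00 mm.
The 1-cm UH is the DRH scaled by (10 mm)/d, so U_p = 9.3 × 10/25.00 = 3.72 m³/s.

U_p ≈ 3.72 m³/s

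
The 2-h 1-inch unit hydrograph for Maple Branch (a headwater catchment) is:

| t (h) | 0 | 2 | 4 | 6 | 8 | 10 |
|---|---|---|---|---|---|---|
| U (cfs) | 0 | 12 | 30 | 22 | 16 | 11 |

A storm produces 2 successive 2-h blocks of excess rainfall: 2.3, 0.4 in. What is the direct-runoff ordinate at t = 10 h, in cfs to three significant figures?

Q ≈ 31.7 cfs

By discrete convolution, Q_j = Σ (P_i / 1 in) · U_{j−i}.
At t = 10 h (j=5): Q = (2.3/1)·11 + (0.4/1)·16 = 31.7 cfs.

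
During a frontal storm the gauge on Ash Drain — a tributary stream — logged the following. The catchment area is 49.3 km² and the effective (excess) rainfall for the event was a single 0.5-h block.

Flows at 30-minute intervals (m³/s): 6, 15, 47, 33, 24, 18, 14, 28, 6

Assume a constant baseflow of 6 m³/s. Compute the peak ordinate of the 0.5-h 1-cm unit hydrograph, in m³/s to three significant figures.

U_p ≈ 82.0 m³/s

Direct runoff: 0.0, 9.0, 41.0, 27.0, 18.0, 12.0, 8.0, 22.0, 0.0 m³/s; ΣQ_DR = 137.0 m³/s, peak = 41.0 m³/s.
Runoff depth d = ΣQ_DR·Δt / A = 137.0 × 1800 / (49.3 km²) = 5.002 mm.
The 1-cm UH is the DRH scaled by (10 mm)/d, so U_p = 41.0 × 10/5.002 = 82.0 m³/s.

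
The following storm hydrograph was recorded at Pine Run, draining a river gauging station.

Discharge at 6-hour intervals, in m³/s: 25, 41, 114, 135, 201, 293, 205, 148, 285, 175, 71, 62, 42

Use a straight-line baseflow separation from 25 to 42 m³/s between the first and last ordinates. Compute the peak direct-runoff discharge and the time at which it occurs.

Q_p = 260.92 m³/s at t = 30 h

Subtracting baseflow gives direct-runoff ordinates: 0.00, 14.58, 86.17, 105.75, 170.33, 260.92, 171.50, 113.08, 248.67, 137.25, 31.83, 21.42, 0.00 m³/s.
The maximum is 260.92 m³/s, occurring at the reading for t = 30 h.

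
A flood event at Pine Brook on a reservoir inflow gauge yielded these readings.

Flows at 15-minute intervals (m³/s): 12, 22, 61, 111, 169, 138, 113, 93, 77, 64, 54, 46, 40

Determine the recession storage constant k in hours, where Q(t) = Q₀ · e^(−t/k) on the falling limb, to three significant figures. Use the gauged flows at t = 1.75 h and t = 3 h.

On the falling limb, Q drops from 93 to 40 m³/s between t = 1.75 h and t = 3 h (Δt = 1.25 h).
k = −Δt / ln(Q₂/Q₁) = −1.25 / ln(40/93) = 1.48 h.

k ≈ 1.48 h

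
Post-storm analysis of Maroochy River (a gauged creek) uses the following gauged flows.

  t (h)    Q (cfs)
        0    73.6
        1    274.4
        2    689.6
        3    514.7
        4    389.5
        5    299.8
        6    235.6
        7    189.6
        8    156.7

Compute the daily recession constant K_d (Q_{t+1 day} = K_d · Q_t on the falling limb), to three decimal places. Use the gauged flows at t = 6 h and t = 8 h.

Between t = 6 h and t = 8 h the flow falls from 235.6 to 156.7 cfs over 2×1 h = 2 h.
Per-interval ratio K = (156.7/235.6)^(1/2) = 0.8155; K_d = K^(24/1) = 0.007.

K_d ≈ 0.007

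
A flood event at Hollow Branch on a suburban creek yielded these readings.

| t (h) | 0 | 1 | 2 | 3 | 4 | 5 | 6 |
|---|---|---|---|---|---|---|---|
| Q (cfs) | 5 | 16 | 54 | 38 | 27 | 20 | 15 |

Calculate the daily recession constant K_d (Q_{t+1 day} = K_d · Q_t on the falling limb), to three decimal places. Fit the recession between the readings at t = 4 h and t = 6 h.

Between t = 4 h and t = 6 h the flow falls from 27 to 15 cfs over 2×1 h = 2 h.
Per-interval ratio K = (15/27)^(1/2) = 0.7454; K_d = K^(24/1) = 0.001.

K_d ≈ 0.001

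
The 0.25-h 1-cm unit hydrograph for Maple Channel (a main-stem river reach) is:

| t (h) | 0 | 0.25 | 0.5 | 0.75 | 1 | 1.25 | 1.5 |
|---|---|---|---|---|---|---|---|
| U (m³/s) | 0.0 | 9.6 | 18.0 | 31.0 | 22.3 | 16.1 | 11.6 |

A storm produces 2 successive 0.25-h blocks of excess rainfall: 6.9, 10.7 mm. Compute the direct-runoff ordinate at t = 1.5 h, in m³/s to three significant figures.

By discrete convolution, Q_j = Σ (P_i / 10 mm) · U_{j−i}.
At t = 1.5 h (j=6): Q = (6.9/10)·11.6 + (10.7/10)·16.1 = 25.2 m³/s.

Q ≈ 25.2 m³/s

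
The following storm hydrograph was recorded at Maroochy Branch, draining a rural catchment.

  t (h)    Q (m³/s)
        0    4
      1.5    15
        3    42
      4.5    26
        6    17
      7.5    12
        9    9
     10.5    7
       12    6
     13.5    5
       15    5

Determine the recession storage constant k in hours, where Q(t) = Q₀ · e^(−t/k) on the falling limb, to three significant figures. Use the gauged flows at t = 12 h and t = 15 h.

On the falling limb, Q drops from 6 to 5 m³/s between t = 12 h and t = 15 h (Δt = 3 h).
k = −Δt / ln(Q₂/Q₁) = −3 / ln(5/6) = 16.5 h.

k ≈ 16.5 h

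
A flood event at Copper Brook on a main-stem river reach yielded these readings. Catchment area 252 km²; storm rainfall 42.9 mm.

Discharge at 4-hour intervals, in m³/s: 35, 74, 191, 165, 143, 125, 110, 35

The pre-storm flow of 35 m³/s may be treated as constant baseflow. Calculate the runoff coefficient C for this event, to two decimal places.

C ≈ 0.80

ΣQ_DR = 598.0 m³/s; V = ΣQ_DR·Δt = 8.611 × 10^6 m³.
Runoff depth d = V / A = 34.17 mm.
C = d / P = 34.17 / 42.9 = 0.80.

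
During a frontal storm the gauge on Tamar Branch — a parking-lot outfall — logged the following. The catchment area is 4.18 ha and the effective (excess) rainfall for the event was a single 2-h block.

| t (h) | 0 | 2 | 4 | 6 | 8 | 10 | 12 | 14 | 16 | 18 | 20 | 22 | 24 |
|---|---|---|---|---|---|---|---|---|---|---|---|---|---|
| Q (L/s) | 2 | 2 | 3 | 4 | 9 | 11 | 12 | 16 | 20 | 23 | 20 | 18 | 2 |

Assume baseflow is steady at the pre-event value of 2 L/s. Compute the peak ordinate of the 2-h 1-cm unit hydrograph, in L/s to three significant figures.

U_p ≈ 10.5 L/s

Direct runoff: 0.0, 0.0, 1.0, 2.0, 7.0, 9.0, 10.0, 14.0, 18.0, 21.0, 18.0, 16.0, 0.0 L/s; ΣQ_DR = 116.0 L/s, peak = 21.0 L/s.
Runoff depth d = ΣQ_DR·Δt / A = 116.0 × 7200 / (4.18 ha) = 19.98 mm.
The 1-cm UH is the DRH scaled by (10 mm)/d, so U_p = 21.0 × 10/19.98 = 10.5 L/s.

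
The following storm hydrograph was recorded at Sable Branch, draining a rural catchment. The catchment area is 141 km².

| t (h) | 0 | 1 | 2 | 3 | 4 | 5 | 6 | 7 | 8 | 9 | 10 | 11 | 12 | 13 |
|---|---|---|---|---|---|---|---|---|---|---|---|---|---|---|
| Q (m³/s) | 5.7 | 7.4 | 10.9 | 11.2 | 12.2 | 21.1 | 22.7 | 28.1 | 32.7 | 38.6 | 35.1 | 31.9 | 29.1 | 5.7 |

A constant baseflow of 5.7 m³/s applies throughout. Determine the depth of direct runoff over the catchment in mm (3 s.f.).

d ≈ 5.43 mm

Direct runoff: 0.0, 1.7, 5.2, 5.5, 6.5, 15.4, 17.0, 22.4, 27.0, 32.9, 29.4, 26.2, 23.4, 0.0 m³/s; ΣQ_DR = 212.6 m³/s.
V = ΣQ_DR · Δt = 212.6 × 3600 s = 7.654 × 10^5 m³.
Over A = 141 km², depth = V / A = 5.43 mm.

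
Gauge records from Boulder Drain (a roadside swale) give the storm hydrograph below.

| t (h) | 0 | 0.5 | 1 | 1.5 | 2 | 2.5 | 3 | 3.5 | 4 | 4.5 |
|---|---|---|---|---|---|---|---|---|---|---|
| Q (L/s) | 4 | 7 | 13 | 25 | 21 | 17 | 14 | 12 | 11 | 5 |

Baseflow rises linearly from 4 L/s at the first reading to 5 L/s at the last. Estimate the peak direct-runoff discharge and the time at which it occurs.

Q_p = 20.67 L/s at t = 1.5 h

Subtracting baseflow gives direct-runoff ordinates: 0.00, 2.89, 8.78, 20.67, 16.56, 12.44, 9.33, 7.22, 6.11, 0.00 L/s.
The maximum is 20.67 L/s, occurring at the reading for t = 1.5 h.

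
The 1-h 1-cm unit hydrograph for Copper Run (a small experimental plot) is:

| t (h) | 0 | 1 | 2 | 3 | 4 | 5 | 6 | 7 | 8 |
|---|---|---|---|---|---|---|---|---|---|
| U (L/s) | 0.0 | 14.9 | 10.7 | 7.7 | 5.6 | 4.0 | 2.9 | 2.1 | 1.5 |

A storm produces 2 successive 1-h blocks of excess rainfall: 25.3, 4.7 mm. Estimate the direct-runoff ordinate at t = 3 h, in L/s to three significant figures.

Q ≈ 24.5 L/s

By discrete convolution, Q_j = Σ (P_i / 10 mm) · U_{j−i}.
At t = 3 h (j=3): Q = (25.3/10)·7.7 + (4.7/10)·10.7 = 24.5 L/s.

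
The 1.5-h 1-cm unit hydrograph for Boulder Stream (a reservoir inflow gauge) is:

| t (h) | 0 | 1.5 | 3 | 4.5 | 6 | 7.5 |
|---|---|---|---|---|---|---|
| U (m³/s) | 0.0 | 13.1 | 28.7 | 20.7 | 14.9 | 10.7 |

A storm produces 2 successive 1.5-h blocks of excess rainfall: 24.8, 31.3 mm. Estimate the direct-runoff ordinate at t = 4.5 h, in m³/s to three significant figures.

Q ≈ 141 m³/s

By discrete convolution, Q_j = Σ (P_i / 10 mm) · U_{j−i}.
At t = 4.5 h (j=3): Q = (24.8/10)·20.7 + (31.3/10)·28.7 = 141 m³/s.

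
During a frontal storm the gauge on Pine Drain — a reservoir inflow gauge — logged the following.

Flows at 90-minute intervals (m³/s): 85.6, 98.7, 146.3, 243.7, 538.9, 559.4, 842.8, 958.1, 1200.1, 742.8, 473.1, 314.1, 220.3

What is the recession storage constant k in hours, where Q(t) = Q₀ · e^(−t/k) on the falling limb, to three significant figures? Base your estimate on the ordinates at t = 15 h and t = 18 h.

k ≈ 3.93 h

On the falling limb, Q drops from 473.1 to 220.3 m³/s between t = 15 h and t = 18 h (Δt = 3 h).
k = −Δt / ln(Q₂/Q₁) = −3 / ln(220.3/473.1) = 3.93 h.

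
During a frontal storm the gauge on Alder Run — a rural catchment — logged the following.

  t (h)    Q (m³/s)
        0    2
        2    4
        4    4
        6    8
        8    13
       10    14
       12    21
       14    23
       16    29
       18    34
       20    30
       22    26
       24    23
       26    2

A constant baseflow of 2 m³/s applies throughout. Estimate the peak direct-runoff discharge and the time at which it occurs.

Q_p = 32.0 m³/s at t = 18 h

Subtracting baseflow gives direct-runoff ordinates: 0.0, 2.0, 2.0, 6.0, 11.0, 12.0, 19.0, 21.0, 27.0, 32.0, 28.0, 24.0, 21.0, 0.0 m³/s.
The maximum is 32.0 m³/s, occurring at the reading for t = 18 h.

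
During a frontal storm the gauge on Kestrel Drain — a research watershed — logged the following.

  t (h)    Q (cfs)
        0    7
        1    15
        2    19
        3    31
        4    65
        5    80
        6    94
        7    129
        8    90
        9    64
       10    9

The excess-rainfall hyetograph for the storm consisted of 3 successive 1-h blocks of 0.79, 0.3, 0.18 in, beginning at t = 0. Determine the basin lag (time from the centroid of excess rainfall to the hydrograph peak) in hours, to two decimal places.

t_L ≈ 5.98 h

Centroid of excess rainfall: t_c = Σ P_i·t̄_i / ΣP_i = 1.0197 h (block centres at 0.5, 1.5, 2.5 h).
Hydrograph peak occurs at t = 7 h, so basin lag t_L = 7 − 1.0197 = 5.98 h.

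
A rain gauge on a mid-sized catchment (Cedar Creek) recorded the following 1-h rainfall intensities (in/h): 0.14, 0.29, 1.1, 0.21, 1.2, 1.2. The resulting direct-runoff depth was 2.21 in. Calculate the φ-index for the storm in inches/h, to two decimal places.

Only the 3 blocks with intensity above φ contribute runoff: 1.1, 1.2, 1.2 in/h.
Σ(I−φ)·Δt = d  ⇒  (1.1+1.2+1.2 − 3φ)·1 = 2.21
φ = (3.500 − 2.21/1) / 3 = 0.43 in/h.

φ ≈ 0.43 in/h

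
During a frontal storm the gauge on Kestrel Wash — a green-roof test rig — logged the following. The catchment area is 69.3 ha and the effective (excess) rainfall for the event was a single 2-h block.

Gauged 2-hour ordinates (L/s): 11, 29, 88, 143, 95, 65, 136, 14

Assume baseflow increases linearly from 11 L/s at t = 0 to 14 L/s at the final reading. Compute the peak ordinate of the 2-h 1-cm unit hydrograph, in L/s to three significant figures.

U_p ≈ 262 L/s

Direct runoff: 0.00, 17.57, 76.14, 130.71, 82.29, 51.86, 122.43, 0.00 L/s; ΣQ_DR = 481.0 L/s, peak = 130.71 L/s.
Runoff depth d = ΣQ_DR·Δt / A = 481.0 × 7200 / (69.3 ha) = 4.997 mm.
The 1-cm UH is the DRH scaled by (10 mm)/d, so U_p = 130.71 × 10/4.997 = 262 L/s.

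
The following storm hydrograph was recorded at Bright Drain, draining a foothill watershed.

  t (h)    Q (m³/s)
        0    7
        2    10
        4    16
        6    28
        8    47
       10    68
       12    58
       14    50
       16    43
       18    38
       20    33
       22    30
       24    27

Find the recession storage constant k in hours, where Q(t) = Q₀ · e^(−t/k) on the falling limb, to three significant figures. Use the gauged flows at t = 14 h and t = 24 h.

k ≈ 16.2 h

On the falling limb, Q drops from 50 to 27 m³/s between t = 14 h and t = 24 h (Δt = 10 h).
k = −Δt / ln(Q₂/Q₁) = −10 / ln(27/50) = 16.2 h.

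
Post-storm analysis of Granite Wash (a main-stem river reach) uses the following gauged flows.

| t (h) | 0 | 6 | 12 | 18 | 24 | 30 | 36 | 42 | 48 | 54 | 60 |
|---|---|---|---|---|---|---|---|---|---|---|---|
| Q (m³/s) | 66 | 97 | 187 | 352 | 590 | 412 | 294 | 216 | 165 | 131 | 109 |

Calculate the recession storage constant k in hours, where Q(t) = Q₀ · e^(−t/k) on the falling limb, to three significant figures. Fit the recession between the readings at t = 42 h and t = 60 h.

On the falling limb, Q drops from 216 to 109 m³/s between t = 42 h and t = 60 h (Δt = 18 h).
k = −Δt / ln(Q₂/Q₁) = −18 / ln(109/216) = 26.3 h.

k ≈ 26.3 h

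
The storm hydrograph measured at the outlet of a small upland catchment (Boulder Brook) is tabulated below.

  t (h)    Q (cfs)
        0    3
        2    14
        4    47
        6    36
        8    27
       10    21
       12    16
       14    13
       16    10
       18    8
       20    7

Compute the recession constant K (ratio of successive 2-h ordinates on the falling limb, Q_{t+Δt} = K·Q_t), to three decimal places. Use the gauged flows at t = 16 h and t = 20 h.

K ≈ 0.837

Using the recession-limb readings at t = 16 h and t = 20 h: Q falls from 10 to 7 cfs over 2 intervals.
K = (Q₂/Q₁)^(1/2) = (7/10)^(1/2) = 0.837.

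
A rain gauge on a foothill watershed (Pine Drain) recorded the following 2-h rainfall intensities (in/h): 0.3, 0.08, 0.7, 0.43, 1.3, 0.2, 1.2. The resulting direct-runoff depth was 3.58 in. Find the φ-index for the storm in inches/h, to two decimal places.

Only the 3 blocks with intensity above φ contribute runoff: 0.7, 1.3, 1.2 in/h.
Σ(I−φ)·Δt = d  ⇒  (0.7+1.3+1.2 − 3φ)·2 = 3.58
φ = (3.200 − 3.58/2) / 3 = 0.47 in/h.

φ ≈ 0.47 in/h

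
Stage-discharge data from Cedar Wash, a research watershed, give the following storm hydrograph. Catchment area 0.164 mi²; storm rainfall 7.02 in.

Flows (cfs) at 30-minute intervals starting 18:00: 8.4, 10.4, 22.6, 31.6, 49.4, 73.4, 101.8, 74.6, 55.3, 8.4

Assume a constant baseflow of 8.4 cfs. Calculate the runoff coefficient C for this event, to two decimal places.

ΣQ_DR = 351.9 cfs; V = ΣQ_DR·Δt = 6.334 × 10^5 ft³.
Runoff depth d = V / A = 1.662 in.
C = d / P = 1.662 / 7.02 = 0.24.

C ≈ 0.24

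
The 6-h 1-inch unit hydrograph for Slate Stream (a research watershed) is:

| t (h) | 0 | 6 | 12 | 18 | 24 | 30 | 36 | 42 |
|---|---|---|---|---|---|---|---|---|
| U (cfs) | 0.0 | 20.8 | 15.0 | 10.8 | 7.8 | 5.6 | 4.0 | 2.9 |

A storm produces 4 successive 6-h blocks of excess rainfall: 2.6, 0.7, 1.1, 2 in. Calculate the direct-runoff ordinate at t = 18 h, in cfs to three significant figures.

Q ≈ 61.5 cfs

By discrete convolution, Q_j = Σ (P_i / 1 in) · U_{j−i}.
At t = 18 h (j=3): Q = (2.6/1)·10.8 + (0.7/1)·15.0 + (1.1/1)·20.8 + (2/1)·0.0 = 61.5 cfs.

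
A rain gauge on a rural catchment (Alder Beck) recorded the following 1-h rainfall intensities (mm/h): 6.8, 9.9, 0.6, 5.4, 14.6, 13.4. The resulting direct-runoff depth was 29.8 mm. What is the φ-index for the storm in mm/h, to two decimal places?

Only the 5 blocks with intensity above φ contribute runoff: 6.8, 9.9, 5.4, 14.6, 13.4 mm/h.
Σ(I−φ)·Δt = d  ⇒  (6.8+9.9+5.4+14.6+13.4 − 5φ)·1 = 29.8
φ = (50.10 − 29.8/1) / 5 = 4.06 mm/h.

φ ≈ 4.06 mm/h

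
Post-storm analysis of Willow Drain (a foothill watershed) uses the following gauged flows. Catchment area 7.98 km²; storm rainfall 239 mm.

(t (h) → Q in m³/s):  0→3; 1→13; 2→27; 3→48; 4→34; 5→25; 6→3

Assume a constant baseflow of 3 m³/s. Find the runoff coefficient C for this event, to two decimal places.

C ≈ 0.25

ΣQ_DR = 132.0 m³/s; V = ΣQ_DR·Δt = 4.752 × 10^5 m³.
Runoff depth d = V / A = 59.55 mm.
C = d / P = 59.55 / 239 = 0.25.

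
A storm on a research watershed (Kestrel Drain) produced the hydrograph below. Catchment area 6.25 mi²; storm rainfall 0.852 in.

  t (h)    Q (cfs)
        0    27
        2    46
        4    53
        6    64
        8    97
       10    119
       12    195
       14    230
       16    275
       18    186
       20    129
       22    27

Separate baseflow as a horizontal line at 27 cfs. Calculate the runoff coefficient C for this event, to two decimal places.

C ≈ 0.65

ΣQ_DR = 1124 cfs; V = ΣQ_DR·Δt = 8.093 × 10^6 ft³.
Runoff depth d = V / A = 0.5574 in.
C = d / P = 0.5574 / 0.852 = 0.65.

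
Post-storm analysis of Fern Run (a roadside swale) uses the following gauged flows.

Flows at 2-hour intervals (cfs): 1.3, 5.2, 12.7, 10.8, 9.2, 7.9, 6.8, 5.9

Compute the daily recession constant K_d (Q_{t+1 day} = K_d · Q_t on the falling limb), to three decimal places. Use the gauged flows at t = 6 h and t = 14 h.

Between t = 6 h and t = 14 h the flow falls from 10.8 to 5.9 cfs over 4×2 h = 8 h.
Per-interval ratio K = (5.9/10.8)^(1/4) = 0.8597; K_d = K^(24/2) = 0.163.

K_d ≈ 0.163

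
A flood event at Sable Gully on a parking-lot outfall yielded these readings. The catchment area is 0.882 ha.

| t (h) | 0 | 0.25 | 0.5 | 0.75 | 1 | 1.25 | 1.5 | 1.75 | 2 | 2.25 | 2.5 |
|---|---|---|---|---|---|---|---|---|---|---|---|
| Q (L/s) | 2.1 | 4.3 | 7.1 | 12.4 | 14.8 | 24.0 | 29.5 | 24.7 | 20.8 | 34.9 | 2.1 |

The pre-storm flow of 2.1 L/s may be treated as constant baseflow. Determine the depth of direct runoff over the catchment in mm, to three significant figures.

d ≈ 15.7 mm

Direct runoff: 0.0, 2.2, 5.0, 10.3, 12.7, 21.9, 27.4, 22.6, 18.7, 32.8, 0.0 L/s; ΣQ_DR = 153.6 L/s.
V = ΣQ_DR · Δt = 153.6 × 900 s = 1.382 × 10^5 L.
Over A = 0.882 ha, depth = V / A = 15.7 mm.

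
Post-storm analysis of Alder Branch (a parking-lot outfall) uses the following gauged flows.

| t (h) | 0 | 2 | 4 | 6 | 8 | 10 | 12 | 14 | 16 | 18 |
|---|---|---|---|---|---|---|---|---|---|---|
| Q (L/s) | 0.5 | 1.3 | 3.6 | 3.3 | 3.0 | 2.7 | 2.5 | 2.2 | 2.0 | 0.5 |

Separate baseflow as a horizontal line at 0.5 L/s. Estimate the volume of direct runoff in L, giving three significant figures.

Direct-runoff ordinates (Q − Q_b): 0.0, 0.8, 3.1, 2.8, 2.5, 2.2, 2.0, 1.7, 1.5, 0.0 L/s.
ΣQ_DR = 16.60 L/s.
With Δt = 2 h = 7200 s, V = ΣQ_DR · Δt = 16.60 × 7200 = 1.20 × 10^5 L.

V ≈ 1.20 × 10^5 L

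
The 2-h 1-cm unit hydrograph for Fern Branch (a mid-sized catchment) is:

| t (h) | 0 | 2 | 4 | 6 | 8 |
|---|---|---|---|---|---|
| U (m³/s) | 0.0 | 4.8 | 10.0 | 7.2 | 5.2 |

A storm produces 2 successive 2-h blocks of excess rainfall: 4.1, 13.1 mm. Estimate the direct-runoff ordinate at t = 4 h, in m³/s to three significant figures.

By discrete convolution, Q_j = Σ (P_i / 10 mm) · U_{j−i}.
At t = 4 h (j=2): Q = (4.1/10)·10.0 + (13.1/10)·4.8 = 10.4 m³/s.

Q ≈ 10.4 m³/s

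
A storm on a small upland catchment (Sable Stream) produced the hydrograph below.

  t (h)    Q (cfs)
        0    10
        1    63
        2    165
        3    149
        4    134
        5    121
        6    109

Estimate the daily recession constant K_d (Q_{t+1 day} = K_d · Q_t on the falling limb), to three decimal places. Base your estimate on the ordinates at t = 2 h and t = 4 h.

K_d ≈ 0.082

Between t = 2 h and t = 4 h the flow falls from 165 to 134 cfs over 2×1 h = 2 h.
Per-interval ratio K = (134/165)^(1/2) = 0.9012; K_d = K^(24/1) = 0.082.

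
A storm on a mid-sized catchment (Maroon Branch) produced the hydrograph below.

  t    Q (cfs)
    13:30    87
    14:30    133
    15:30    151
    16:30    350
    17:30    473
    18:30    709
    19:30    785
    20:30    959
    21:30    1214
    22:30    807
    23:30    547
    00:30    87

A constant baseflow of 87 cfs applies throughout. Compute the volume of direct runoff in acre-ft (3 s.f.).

V ≈ 435 acre-ft

Direct-runoff ordinates (Q − Q_b): 0.0, 46.0, 64.0, 263.0, 386.0, 622.0, 698.0, 872.0, 1127.0, 720.0, 460.0, 0.0 cfs.
ΣQ_DR = 5258 cfs.
With Δt = 1 h = 3600 s, V = ΣQ_DR · Δt = 5258 × 3600 = 1.89 × 10^7 ft³ = 435 acre-ft.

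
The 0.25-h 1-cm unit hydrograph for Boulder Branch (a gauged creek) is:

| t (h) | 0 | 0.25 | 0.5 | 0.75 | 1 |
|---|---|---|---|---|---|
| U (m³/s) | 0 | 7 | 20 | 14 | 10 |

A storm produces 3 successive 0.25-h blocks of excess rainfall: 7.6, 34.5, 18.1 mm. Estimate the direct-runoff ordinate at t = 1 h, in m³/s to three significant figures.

By discrete convolution, Q_j = Σ (P_i / 10 mm) · U_{j−i}.
At t = 1 h (j=4): Q = (7.6/10)·10 + (34.5/10)·14 + (18.1/10)·20 = 92.1 m³/s.

Q ≈ 92.1 m³/s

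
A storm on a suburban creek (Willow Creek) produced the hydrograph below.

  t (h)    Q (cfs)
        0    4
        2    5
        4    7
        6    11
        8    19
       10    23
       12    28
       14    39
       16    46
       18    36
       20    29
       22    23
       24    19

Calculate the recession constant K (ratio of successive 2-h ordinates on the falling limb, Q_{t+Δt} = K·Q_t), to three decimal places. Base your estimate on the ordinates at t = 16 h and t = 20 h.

K ≈ 0.794

Using the recession-limb readings at t = 16 h and t = 20 h: Q falls from 46 to 29 cfs over 2 intervals.
K = (Q₂/Q₁)^(1/2) = (29/46)^(1/2) = 0.794.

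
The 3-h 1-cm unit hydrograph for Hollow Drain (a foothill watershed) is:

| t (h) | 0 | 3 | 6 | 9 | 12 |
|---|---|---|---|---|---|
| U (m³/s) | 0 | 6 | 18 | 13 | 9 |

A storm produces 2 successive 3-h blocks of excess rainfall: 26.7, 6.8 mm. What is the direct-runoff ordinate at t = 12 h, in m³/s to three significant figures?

By discrete convolution, Q_j = Σ (P_i / 10 mm) · U_{j−i}.
At t = 12 h (j=4): Q = (26.7/10)·9 + (6.8/10)·13 = 32.9 m³/s.

Q ≈ 32.9 m³/s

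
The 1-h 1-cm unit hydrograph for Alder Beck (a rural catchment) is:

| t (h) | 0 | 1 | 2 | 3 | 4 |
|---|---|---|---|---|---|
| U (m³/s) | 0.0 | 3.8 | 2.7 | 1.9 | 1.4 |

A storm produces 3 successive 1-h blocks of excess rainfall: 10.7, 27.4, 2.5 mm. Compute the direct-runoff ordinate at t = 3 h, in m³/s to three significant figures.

Q ≈ 10.4 m³/s

By discrete convolution, Q_j = Σ (P_i / 10 mm) · U_{j−i}.
At t = 3 h (j=3): Q = (10.7/10)·1.9 + (27.4/10)·2.7 + (2.5/10)·3.8 = 10.4 m³/s.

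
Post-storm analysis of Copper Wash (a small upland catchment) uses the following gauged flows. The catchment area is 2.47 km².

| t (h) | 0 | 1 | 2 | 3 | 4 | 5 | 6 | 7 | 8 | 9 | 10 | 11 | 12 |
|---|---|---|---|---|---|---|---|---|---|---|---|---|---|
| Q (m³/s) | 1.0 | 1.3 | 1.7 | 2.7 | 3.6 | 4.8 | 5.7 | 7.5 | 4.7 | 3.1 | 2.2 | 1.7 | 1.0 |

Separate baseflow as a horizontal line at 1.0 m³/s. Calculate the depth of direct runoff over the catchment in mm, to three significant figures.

d ≈ 40.8 mm

Direct runoff: 0.0, 0.3, 0.7, 1.7, 2.6, 3.8, 4.7, 6.5, 3.7, 2.1, 1.2, 0.7, 0.0 m³/s; ΣQ_DR = 28.00 m³/s.
V = ΣQ_DR · Δt = 28.00 × 3600 s = 1.008 × 10^5 m³.
Over A = 2.47 km², depth = V / A = 40.8 mm.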